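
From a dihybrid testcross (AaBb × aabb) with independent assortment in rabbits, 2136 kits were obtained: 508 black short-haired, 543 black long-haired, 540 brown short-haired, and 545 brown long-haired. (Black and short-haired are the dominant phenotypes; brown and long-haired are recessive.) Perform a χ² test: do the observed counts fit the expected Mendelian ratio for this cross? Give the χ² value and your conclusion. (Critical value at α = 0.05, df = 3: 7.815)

1.712; consistent

A dihybrid testcross with independent assortment gives a 1:1:1:1 ratio.
The 1:1:1:1 ratio has 4 parts, so with N = 2136 the expected counts are:
  black short-haired: 2136 × 1/4 = 534
  black long-haired: 2136 × 1/4 = 534
  brown short-haired: 2136 × 1/4 = 534
  brown long-haired: 2136 × 1/4 = 534
χ² = Σ (O − E)² / E
  black short-haired: (508 − 534)² / 534 = 1.2659
  black long-haired: (543 − 534)² / 534 = 0.1517
  brown short-haired: (540 − 534)² / 534 = 0.0674
  brown long-haired: (545 − 534)² / 534 = 0.2266
χ² = 1.2659 + 0.1517 + 0.0674 + 0.2266 = 1.7116 ≈ 1.712
Degrees of freedom = 4 − 1 = 3; critical value at α = 0.05 is 7.815.
Since 1.712 < 7.815, we fail to reject the null hypothesis — the data are consistent with the 1:1:1:1 ratio.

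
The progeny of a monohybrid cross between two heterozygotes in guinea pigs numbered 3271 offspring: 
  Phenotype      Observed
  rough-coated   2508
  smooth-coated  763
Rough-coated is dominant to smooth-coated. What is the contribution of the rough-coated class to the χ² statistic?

1.222

For a monohybrid cross between heterozygotes with complete dominance, the expected phenotypic ratio is 3:1.
The 3:1 ratio has 4 parts, so with N = 3271 the expected counts are:
  rough-coated: 3271 × 3/4 = 2453.25
  smooth-coated: 3271 × 1/4 = 817.75
Contribution of rough-coated: (2508 − 2453.25)² / 2453.25 = 1.2219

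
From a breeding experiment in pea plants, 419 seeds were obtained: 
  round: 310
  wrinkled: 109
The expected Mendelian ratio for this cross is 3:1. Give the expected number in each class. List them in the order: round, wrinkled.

314.25, 104.75

The 3:1 ratio has 4 parts, so with N = 419 the expected counts are:
  round: 419 × 3/4 = 314.25
  wrinkled: 419 × 1/4 = 104.75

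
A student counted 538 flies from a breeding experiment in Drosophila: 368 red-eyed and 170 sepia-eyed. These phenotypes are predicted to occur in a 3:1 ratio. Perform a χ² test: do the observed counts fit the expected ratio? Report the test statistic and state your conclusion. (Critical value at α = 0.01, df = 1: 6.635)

12.493; not consistent

The 3:1 ratio has 4 parts, so with N = 538 the expected counts are:
  red-eyed: 538 × 3/4 = 403.5
  sepia-eyed: 538 × 1/4 = 134.5
χ² = Σ (O − E)² / E
  red-eyed: (368 − 403.5)² / 403.5 = 3.1233
  sepia-eyed: (170 − 134.5)² / 134.5 = 9.3699
χ² = 3.1233 + 9.3699 = 12.4932 ≈ 12.493
Degrees of freedom = 2 − 1 = 1; critical value at α = 0.01 is 6.635.
Since 12.493 > 6.635, we reject the null hypothesis — the data do not fit the 3:1 ratio.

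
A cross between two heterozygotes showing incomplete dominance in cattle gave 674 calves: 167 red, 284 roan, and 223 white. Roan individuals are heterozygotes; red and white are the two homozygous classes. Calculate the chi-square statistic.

25.976

With incomplete dominance, a heterozygote × heterozygote cross gives a 1:2:1 phenotypic ratio.
Total ratio parts = 4. Expected numbers out of 674:
  red: 674 × 1/4 = 168.5
  roan: 674 × 2/4 = 337
  white: 674 × 1/4 = 168.5
χ² = Σ (O − E)² / E
  red: (167 − 168.5)² / 168.5 = 0.0134
  roan: (284 − 337)² / 337 = 8.3353
  white: (223 − 168.5)² / 168.5 = 17.6276
χ² = 0.0134 + 8.3353 + 17.6276 = 25.9763 ≈ 25.976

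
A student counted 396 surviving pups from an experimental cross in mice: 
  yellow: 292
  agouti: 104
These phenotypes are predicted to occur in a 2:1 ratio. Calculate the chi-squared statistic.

8.909

The 2:1 ratio has 3 parts, so with N = 396 the expected counts are:
  yellow: 396 × 2/3 = 264
  agouti: 396 × 1/3 = 132
χ² = Σ (O − E)² / E
  yellow: (292 − 264)² / 264 = 2.9697
  agouti: (104 − 132)² / 132 = 5.9394
χ² = 2.9697 + 5.9394 = 8.9091 ≈ 8.909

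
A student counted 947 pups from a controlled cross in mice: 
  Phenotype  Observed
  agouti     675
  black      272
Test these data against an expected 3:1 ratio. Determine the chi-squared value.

6.998

The 3:1 ratio has 4 parts, so with N = 947 the expected counts are:
  agouti: 947 × 3/4 = 710.25
  black: 947 × 1/4 = 236.75
χ² = Σ (O − E)² / E
  agouti: (675 − 710.25)² / 710.25 = 1.7495
  black: (272 − 236.75)² / 236.75 = 5.2484
χ² = 1.7495 + 5.2484 = 6.9979 ≈ 6.998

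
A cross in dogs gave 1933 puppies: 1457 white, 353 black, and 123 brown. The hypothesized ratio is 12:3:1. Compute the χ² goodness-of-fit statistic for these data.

Total ratio parts = 16. Expected numbers out of 1933:
  white: 1933 × 12/16 = 1449.75
  black: 1933 × 3/16 = 362.4375
  brown: 1933 × 1/16 = 120.8125
χ² = Σ (O − E)² / E
  white: (1457 − 1449.75)² / 1449.75 = 0.0363
  black: (353 − 362.4375)² / 362.4375 = 0.2457
  brown: (123 − 120.8125)² / 120.8125 = 0.0396
χ² = 0.0363 + 0.2457 + 0.0396 = 0.3216 ≈ 0.322

0.322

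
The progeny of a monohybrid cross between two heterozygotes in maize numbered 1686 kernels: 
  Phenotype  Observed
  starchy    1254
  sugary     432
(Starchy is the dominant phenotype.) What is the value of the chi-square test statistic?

0.349

For a monohybrid cross between heterozygotes with complete dominance, the expected phenotypic ratio is 3:1.
Under the 3:1 hypothesis (Σ ratio = 4, N = 1686):
  starchy: 1686 × 3/4 = 1264.5
  sugary: 1686 × 1/4 = 421.5
χ² = Σ (O − E)² / E
  starchy: (1254 − 1264.5)² / 1264.5 = 0.0872
  sugary: (432 − 421.5)² / 421.5 = 0.2616
χ² = 0.0872 + 0.2616 = 0.3488 ≈ 0.349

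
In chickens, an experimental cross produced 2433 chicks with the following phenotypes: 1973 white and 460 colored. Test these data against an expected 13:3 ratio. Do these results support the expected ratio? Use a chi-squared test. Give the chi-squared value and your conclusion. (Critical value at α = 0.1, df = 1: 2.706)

0.039; consistent

Under the 13:3 hypothesis (Σ ratio = 16, N = 2433):
  white: 2433 × 13/16 = 1976.8125
  colored: 2433 × 3/16 = 456.1875
χ² = Σ (O − E)² / E
  white: (1973 − 1976.8125)² / 1976.8125 = 0.0074
  colored: (460 − 456.1875)² / 456.1875 = 0.0319
χ² = 0.0074 + 0.0319 = 0.0393 ≈ 0.039
Degrees of freedom = 2 − 1 = 1; critical value at α = 0.1 is 2.706.
Since 0.039 < 2.706, we fail to reject the null hypothesis — the data are consistent with the 13:3 ratio.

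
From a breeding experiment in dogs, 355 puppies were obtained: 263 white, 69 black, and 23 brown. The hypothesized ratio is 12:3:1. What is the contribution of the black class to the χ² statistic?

0.089

Total ratio parts = 16. Expected numbers out of 355:
  white: 355 × 12/16 = 266.25
  black: 355 × 3/16 = 66.5625
  brown: 355 × 1/16 = 22.1875
Contribution of black: (69 − 66.5625)² / 66.5625 = 0.0893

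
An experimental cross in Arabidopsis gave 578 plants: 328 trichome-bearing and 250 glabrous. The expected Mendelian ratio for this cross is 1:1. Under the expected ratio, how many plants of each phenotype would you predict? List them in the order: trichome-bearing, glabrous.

Under the 1:1 hypothesis (Σ ratio = 2, N = 578):
  trichome-bearing: 578 × 1/2 = 289
  glabrous: 578 × 1/2 = 289

289, 289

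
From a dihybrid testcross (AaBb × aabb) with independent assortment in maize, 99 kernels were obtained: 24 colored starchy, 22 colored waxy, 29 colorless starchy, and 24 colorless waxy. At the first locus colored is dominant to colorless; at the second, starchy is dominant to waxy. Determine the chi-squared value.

1.081

A dihybrid testcross with independent assortment gives a 1:1:1:1 ratio.
Expected counts for N = 99 under a 1:1:1:1 ratio (total parts = 4):
  colored starchy: 99 × 1/4 = 24.75
  colored waxy: 99 × 1/4 = 24.75
  colorless starchy: 99 × 1/4 = 24.75
  colorless waxy: 99 × 1/4 = 24.75
χ² = Σ (O − E)² / E
  colored starchy: (24 − 24.75)² / 24.75 = 0.0227
  colored waxy: (22 − 24.75)² / 24.75 = 0.3056
  colorless starchy: (29 − 24.75)² / 24.75 = 0.7298
  colorless waxy: (24 − 24.75)² / 24.75 = 0.0227
χ² = 0.0227 + 0.3056 + 0.7298 + 0.0227 = 1.0808 ≈ 1.081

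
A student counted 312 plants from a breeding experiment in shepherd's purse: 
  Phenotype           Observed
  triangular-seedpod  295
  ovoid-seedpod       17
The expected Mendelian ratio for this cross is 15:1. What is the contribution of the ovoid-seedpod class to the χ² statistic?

0.321

The 15:1 ratio has 16 parts, so with N = 312 the expected counts are:
  triangular-seedpod: 312 × 15/16 = 292.5
  ovoid-seedpod: 312 × 1/16 = 19.5
Contribution of ovoid-seedpod: (17 − 19.5)² / 19.5 = 0.3205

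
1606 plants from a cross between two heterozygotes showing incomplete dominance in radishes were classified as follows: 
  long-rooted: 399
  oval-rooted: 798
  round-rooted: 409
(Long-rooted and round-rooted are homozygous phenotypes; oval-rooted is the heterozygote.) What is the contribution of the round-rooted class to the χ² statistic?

0.140

With incomplete dominance, a heterozygote × heterozygote cross gives a 1:2:1 phenotypic ratio.
Expected counts for N = 1606 under a 1:2:1 ratio (total parts = 4):
  long-rooted: 1606 × 1/4 = 401.5
  oval-rooted: 1606 × 2/4 = 803
  round-rooted: 1606 × 1/4 = 401.5
Contribution of round-rooted: (409 − 401.5)² / 401.5 = 0.1401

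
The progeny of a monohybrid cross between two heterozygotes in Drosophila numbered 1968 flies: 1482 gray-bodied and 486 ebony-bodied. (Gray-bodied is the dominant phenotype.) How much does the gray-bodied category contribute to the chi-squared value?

For a monohybrid cross between heterozygotes with complete dominance, the expected phenotypic ratio is 3:1.
Under the 3:1 hypothesis (Σ ratio = 4, N = 1968):
  gray-bodied: 1968 × 3/4 = 1476
  ebony-bodied: 1968 × 1/4 = 492
Contribution of gray-bodied: (1482 − 1476)² / 1476 = 0.0244

0.024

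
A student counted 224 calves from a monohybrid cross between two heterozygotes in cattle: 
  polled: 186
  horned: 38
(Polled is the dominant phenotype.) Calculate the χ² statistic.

7.714

For a monohybrid cross between heterozygotes with complete dominance, the expected phenotypic ratio is 3:1.
Expected counts for N = 224 under a 3:1 ratio (total parts = 4):
  polled: 224 × 3/4 = 168
  horned: 224 × 1/4 = 56
χ² = Σ (O − E)² / E
  polled: (186 − 168)² / 168 = 1.9286
  horned: (38 − 56)² / 56 = 5.7857
χ² = 1.9286 + 5.7857 = 7.7143 ≈ 7.714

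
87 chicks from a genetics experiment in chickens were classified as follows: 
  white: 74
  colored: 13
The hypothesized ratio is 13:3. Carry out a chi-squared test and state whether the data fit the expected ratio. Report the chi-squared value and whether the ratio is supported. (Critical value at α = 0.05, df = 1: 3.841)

0.828; consistent

Expected counts for N = 87 under a 13:3 ratio (total parts = 16):
  white: 87 × 13/16 = 70.6875
  colored: 87 × 3/16 = 16.3125
χ² = Σ (O − E)² / E
  white: (74 − 70.6875)² / 70.6875 = 0.1552
  colored: (13 − 16.3125)² / 16.3125 = 0.6727
χ² = 0.1552 + 0.6727 = 0.8279 ≈ 0.828
Degrees of freedom = 2 − 1 = 1; critical value at α = 0.05 is 3.841.
Since 0.828 < 3.841, we fail to reject the null hypothesis — the data are consistent with the 13:3 ratio.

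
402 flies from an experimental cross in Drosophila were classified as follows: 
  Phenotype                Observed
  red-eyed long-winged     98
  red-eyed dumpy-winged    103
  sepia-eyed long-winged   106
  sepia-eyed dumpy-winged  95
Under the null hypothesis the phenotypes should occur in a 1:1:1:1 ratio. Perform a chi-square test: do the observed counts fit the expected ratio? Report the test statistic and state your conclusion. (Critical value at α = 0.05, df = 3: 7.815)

Total ratio parts = 4. Expected numbers out of 402:
  red-eyed long-winged: 402 × 1/4 = 100.5
  red-eyed dumpy-winged: 402 × 1/4 = 100.5
  sepia-eyed long-winged: 402 × 1/4 = 100.5
  sepia-eyed dumpy-winged: 402 × 1/4 = 100.5
χ² = Σ (O − E)² / E
  red-eyed long-winged: (98 − 100.5)² / 100.5 = 0.0622
  red-eyed dumpy-winged: (103 − 100.5)² / 100.5 = 0.0622
  sepia-eyed long-winged: (106 − 100.5)² / 100.5 = 0.3010
  sepia-eyed dumpy-winged: (95 − 100.5)² / 100.5 = 0.3010
χ² = 0.0622 + 0.0622 + 0.3010 + 0.3010 = 0.7264 ≈ 0.726
Degrees of freedom = 4 − 1 = 3; critical value at α = 0.05 is 7.815.
Since 0.726 < 7.815, we fail to reject the null hypothesis — the data are consistent with the 1:1:1:1 ratio.

0.726; consistent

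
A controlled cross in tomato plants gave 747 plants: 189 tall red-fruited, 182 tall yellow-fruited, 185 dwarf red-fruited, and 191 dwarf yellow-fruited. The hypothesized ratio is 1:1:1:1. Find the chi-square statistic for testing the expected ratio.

0.261

Total ratio parts = 4. Expected numbers out of 747:
  tall red-fruited: 747 × 1/4 = 186.75
  tall yellow-fruited: 747 × 1/4 = 186.75
  dwarf red-fruited: 747 × 1/4 = 186.75
  dwarf yellow-fruited: 747 × 1/4 = 186.75
χ² = Σ (O − E)² / E
  tall red-fruited: (189 − 186.75)² / 186.75 = 0.0271
  tall yellow-fruited: (182 − 186.75)² / 186.75 = 0.1208
  dwarf red-fruited: (185 − 186.75)² / 186.75 = 0.0164
  dwarf yellow-fruited: (191 − 186.75)² / 186.75 = 0.0967
χ² = 0.0271 + 0.1208 + 0.0164 + 0.0967 = 0.261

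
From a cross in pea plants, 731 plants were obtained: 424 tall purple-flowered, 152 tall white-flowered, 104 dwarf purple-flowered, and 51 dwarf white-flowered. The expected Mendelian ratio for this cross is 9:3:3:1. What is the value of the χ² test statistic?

10.620

The 9:3:3:1 ratio has 16 parts, so with N = 731 the expected counts are:
  tall purple-flowered: 731 × 9/16 = 411.1875
  tall white-flowered: 731 × 3/16 = 137.0625
  dwarf purple-flowered: 731 × 3/16 = 137.0625
  dwarf white-flowered: 731 × 1/16 = 45.6875
χ² = Σ (O − E)² / E
  tall purple-flowered: (424 − 411.1875)² / 411.1875 = 0.3992
  tall white-flowered: (152 − 137.0625)² / 137.0625 = 1.6279
  dwarf purple-flowered: (104 − 137.0625)² / 137.0625 = 7.9754
  dwarf white-flowered: (51 − 45.6875)² / 45.6875 = 0.6177
χ² = 0.3992 + 1.6279 + 7.9754 + 0.6177 = 10.6202 ≈ 10.620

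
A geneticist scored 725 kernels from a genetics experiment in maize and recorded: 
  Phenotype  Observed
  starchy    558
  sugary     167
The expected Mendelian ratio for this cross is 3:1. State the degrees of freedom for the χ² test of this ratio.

1

A goodness-of-fit test with 2 phenotype classes has df = 2 − 1 = 1.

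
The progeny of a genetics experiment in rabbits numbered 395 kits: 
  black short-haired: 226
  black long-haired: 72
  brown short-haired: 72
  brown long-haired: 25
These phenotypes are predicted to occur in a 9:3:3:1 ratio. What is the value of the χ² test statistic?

Under the 9:3:3:1 hypothesis (Σ ratio = 16, N = 395):
  black short-haired: 395 × 9/16 = 222.1875
  black long-haired: 395 × 3/16 = 74.0625
  brown short-haired: 395 × 3/16 = 74.0625
  brown long-haired: 395 × 1/16 = 24.6875
χ² = Σ (O − E)² / E
  black short-haired: (226 − 222.1875)² / 222.1875 = 0.0654
  black long-haired: (72 − 74.0625)² / 74.0625 = 0.0574
  brown short-haired: (72 − 74.0625)² / 74.0625 = 0.0574
  brown long-haired: (25 − 24.6875)² / 24.6875 = 0.0040
χ² = 0.0654 + 0.0574 + 0.0574 + 0.0040 = 0.1842 ≈ 0.184

0.184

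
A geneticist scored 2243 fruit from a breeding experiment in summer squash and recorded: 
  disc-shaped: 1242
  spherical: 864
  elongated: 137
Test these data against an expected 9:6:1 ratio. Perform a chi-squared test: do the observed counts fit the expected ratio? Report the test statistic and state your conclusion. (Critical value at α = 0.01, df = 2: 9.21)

Under the 9:6:1 hypothesis (Σ ratio = 16, N = 2243):
  disc-shaped: 2243 × 9/16 = 1261.6875
  spherical: 2243 × 6/16 = 841.125
  elongated: 2243 × 1/16 = 140.1875
χ² = Σ (O − E)² / E
  disc-shaped: (1242 − 1261.6875)² / 1261.6875 = 0.3072
  spherical: (864 − 841.125)² / 841.125 = 0.6221
  elongated: (137 − 140.1875)² / 140.1875 = 0.0725
χ² = 0.3072 + 0.6221 + 0.0725 = 1.0018 ≈ 1.002
Degrees of freedom = 3 − 1 = 2; critical value at α = 0.01 is 9.21.
Since 1.002 < 9.21, we fail to reject the null hypothesis — the data are consistent with the 9:6:1 ratio.

1.002; consistent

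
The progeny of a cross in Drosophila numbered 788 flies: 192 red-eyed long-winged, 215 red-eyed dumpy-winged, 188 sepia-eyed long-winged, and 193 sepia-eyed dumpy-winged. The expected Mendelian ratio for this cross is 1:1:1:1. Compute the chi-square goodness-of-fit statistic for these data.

Total ratio parts = 4. Expected numbers out of 788:
  red-eyed long-winged: 788 × 1/4 = 197
  red-eyed dumpy-winged: 788 × 1/4 = 197
  sepia-eyed long-winged: 788 × 1/4 = 197
  sepia-eyed dumpy-winged: 788 × 1/4 = 197
χ² = Σ (O − E)² / E
  red-eyed long-winged: (192 − 197)² / 197 = 0.1269
  red-eyed dumpy-winged: (215 − 197)² / 197 = 1.6447
  sepia-eyed long-winged: (188 − 197)² / 197 = 0.4112
  sepia-eyed dumpy-winged: (193 − 197)² / 197 = 0.0812
χ² = 0.1269 + 1.6447 + 0.4112 + 0.0812 = 2.264

2.264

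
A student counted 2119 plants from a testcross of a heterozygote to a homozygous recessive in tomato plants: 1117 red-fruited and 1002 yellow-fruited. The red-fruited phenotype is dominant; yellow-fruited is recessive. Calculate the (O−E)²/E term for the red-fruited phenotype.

A testcross of a heterozygote (Aa × aa) gives a 1:1 phenotypic ratio.
Under the 1:1 hypothesis (Σ ratio = 2, N = 2119):
  red-fruited: 2119 × 1/2 = 1059.5
  yellow-fruited: 2119 × 1/2 = 1059.5
Contribution of red-fruited: (1117 − 1059.5)² / 1059.5 = 3.1206

3.121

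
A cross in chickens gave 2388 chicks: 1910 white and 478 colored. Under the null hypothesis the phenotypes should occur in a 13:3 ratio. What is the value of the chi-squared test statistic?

Total ratio parts = 16. Expected numbers out of 2388:
  white: 2388 × 13/16 = 1940.25
  colored: 2388 × 3/16 = 447.75
χ² = Σ (O − E)² / E
  white: (1910 − 1940.25)² / 1940.25 = 0.4716
  colored: (478 − 447.75)² / 447.75 = 2.0437
χ² = 0.4716 + 2.0437 = 2.5153 ≈ 2.515

2.515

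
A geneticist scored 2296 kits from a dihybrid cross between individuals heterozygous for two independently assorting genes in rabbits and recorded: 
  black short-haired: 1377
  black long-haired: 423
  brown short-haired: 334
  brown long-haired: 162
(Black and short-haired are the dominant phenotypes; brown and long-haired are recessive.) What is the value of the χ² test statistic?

A dihybrid F₂ with independent assortment and complete dominance at both loci gives a 9:3:3:1 phenotypic ratio.
The 9:3:3:1 ratio has 16 parts, so with N = 2296 the expected counts are:
  black short-haired: 2296 × 9/16 = 1291.5
  black long-haired: 2296 × 3/16 = 430.5
  brown short-haired: 2296 × 3/16 = 430.5
  brown long-haired: 2296 × 1/16 = 143.5
χ² = Σ (O − E)² / E
  black short-haired: (1377 − 1291.5)² / 1291.5 = 5.6603
  black long-haired: (423 − 430.5)² / 430.5 = 0.1307
  brown short-haired: (334 − 430.5)² / 430.5 = 21.6312
  brown long-haired: (162 − 143.5)² / 143.5 = 2.3850
χ² = 5.6603 + 0.1307 + 21.6312 + 2.3850 = 29.8072 ≈ 29.807

29.807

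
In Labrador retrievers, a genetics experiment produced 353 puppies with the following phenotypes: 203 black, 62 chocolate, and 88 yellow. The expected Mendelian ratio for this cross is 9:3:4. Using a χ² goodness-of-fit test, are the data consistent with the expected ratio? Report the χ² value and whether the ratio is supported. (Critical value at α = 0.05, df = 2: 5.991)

0.365; consistent

Total ratio parts = 16. Expected numbers out of 353:
  black: 353 × 9/16 = 198.5625
  chocolate: 353 × 3/16 = 66.1875
  yellow: 353 × 4/16 = 88.25
χ² = Σ (O − E)² / E
  black: (203 − 198.5625)² / 198.5625 = 0.0992
  chocolate: (62 − 66.1875)² / 66.1875 = 0.2649
  yellow: (88 − 88.25)² / 88.25 = 0.0007
χ² = 0.0992 + 0.2649 + 0.0007 = 0.3648 ≈ 0.365
Degrees of freedom = 3 − 1 = 2; critical value at α = 0.05 is 5.991.
Since 0.365 < 5.991, we fail to reject the null hypothesis — the data are consistent with the 9:3:4 ratio.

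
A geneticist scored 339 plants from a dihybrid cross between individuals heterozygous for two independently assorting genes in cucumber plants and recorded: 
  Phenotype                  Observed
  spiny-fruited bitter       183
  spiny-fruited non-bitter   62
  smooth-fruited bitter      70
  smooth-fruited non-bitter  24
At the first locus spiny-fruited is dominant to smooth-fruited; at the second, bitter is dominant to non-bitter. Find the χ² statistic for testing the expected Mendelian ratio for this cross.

A dihybrid F₂ with independent assortment and complete dominance at both loci gives a 9:3:3:1 phenotypic ratio.
Under the 9:3:3:1 hypothesis (Σ ratio = 16, N = 339):
  spiny-fruited bitter: 339 × 9/16 = 190.6875
  spiny-fruited non-bitter: 339 × 3/16 = 63.5625
  smooth-fruited bitter: 339 × 3/16 = 63.5625
  smooth-fruited non-bitter: 339 × 1/16 = 21.1875
χ² = Σ (O − E)² / E
  spiny-fruited bitter: (183 − 190.6875)² / 190.6875 = 0.3099
  spiny-fruited non-bitter: (62 − 63.5625)² / 63.5625 = 0.0384
  smooth-fruited bitter: (70 − 63.5625)² / 63.5625 = 0.6520
  smooth-fruited non-bitter: (24 − 21.1875)² / 21.1875 = 0.3733
χ² = 0.3099 + 0.0384 + 0.6520 + 0.3733 = 1.3736 ≈ 1.374

1.374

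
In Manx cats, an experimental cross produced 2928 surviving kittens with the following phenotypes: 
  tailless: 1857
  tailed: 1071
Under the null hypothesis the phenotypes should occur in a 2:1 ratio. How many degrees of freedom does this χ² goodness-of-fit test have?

1

A goodness-of-fit test with 2 phenotype classes has df = 2 − 1 = 1.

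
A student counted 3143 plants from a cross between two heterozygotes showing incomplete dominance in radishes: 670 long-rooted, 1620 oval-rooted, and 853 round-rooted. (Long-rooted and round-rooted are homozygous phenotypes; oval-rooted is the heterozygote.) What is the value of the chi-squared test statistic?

With incomplete dominance, a heterozygote × heterozygote cross gives a 1:2:1 phenotypic ratio.
The 1:2:1 ratio has 4 parts, so with N = 3143 the expected counts are:
  long-rooted: 3143 × 1/4 = 785.75
  oval-rooted: 3143 × 2/4 = 1571.5
  round-rooted: 3143 × 1/4 = 785.75
χ² = Σ (O − E)² / E
  long-rooted: (670 − 785.75)² / 785.75 = 17.0513
  oval-rooted: (1620 − 1571.5)² / 1571.5 = 1.4968
  round-rooted: (853 − 785.75)² / 785.75 = 5.7557
χ² = 17.0513 + 1.4968 + 5.7557 = 24.3038 ≈ 24.304

24.304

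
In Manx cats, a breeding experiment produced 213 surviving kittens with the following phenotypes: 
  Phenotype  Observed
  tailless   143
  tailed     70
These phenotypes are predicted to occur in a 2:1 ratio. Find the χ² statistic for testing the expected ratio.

Under the 2:1 hypothesis (Σ ratio = 3, N = 213):
  tailless: 213 × 2/3 = 142
  tailed: 213 × 1/3 = 71
χ² = Σ (O − E)² / E
  tailless: (143 − 142)² / 142 = 0.0070
  tailed: (70 − 71)² / 71 = 0.0141
χ² = 0.0070 + 0.0141 = 0.0211 ≈ 0.021

0.021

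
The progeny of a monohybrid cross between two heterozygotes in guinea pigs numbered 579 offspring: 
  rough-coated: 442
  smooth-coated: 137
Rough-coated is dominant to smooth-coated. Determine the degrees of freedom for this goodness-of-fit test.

1

For a monohybrid cross between heterozygotes with complete dominance, the expected phenotypic ratio is 3:1.
A goodness-of-fit test with 2 phenotype classes has df = 2 − 1 = 1.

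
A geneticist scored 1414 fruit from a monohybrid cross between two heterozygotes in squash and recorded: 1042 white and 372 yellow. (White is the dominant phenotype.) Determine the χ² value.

1.291

For a monohybrid cross between heterozygotes with complete dominance, the expected phenotypic ratio is 3:1.
Total ratio parts = 4. Expected numbers out of 1414:
  white: 1414 × 3/4 = 1060.5
  yellow: 1414 × 1/4 = 353.5
χ² = Σ (O − E)² / E
  white: (1042 − 1060.5)² / 1060.5 = 0.3227
  yellow: (372 − 353.5)² / 353.5 = 0.9682
χ² = 0.3227 + 0.9682 = 1.2909 ≈ 1.291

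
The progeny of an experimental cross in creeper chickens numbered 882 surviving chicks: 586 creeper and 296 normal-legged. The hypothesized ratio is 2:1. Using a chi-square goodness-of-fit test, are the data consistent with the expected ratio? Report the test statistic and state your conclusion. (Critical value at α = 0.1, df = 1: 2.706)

0.020; consistent

Total ratio parts = 3. Expected numbers out of 882:
  creeper: 882 × 2/3 = 588
  normal-legged: 882 × 1/3 = 294
χ² = Σ (O − E)² / E
  creeper: (586 − 588)² / 588 = 0.0068
  normal-legged: (296 − 294)² / 294 = 0.0136
χ² = 0.0068 + 0.0136 = 0.0204 ≈ 0.020
Degrees of freedom = 2 − 1 = 1; critical value at α = 0.1 is 2.706.
Since 0.020 < 2.706, we fail to reject the null hypothesis — the data are consistent with the 2:1 ratio.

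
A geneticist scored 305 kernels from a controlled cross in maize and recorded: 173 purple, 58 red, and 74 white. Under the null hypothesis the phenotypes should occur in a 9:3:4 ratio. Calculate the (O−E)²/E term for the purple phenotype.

0.012

Under the 9:3:4 hypothesis (Σ ratio = 16, N = 305):
  purple: 305 × 9/16 = 171.5625
  red: 305 × 3/16 = 57.1875
  white: 305 × 4/16 = 76.25
Contribution of purple: (173 − 171.5625)² / 171.5625 = 0.0120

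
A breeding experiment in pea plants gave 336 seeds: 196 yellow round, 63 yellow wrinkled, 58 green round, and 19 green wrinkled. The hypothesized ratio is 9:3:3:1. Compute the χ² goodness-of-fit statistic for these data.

0.847

Expected counts for N = 336 under a 9:3:3:1 ratio (total parts = 16):
  yellow round: 336 × 9/16 = 189
  yellow wrinkled: 336 × 3/16 = 63
  green round: 336 × 3/16 = 63
  green wrinkled: 336 × 1/16 = 21
χ² = Σ (O − E)² / E
  yellow round: (196 − 189)² / 189 = 0.2593
  yellow wrinkled: (63 − 63)² / 63 = 0.0000
  green round: (58 − 63)² / 63 = 0.3968
  green wrinkled: (19 − 21)² / 21 = 0.1905
χ² = 0.2593 + 0.0000 + 0.3968 + 0.1905 = 0.8466 ≈ 0.847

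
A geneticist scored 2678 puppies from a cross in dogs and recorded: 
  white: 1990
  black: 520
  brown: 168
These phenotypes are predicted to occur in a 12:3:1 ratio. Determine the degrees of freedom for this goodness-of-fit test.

2

A goodness-of-fit test with 3 phenotype classes has df = 3 − 1 = 2.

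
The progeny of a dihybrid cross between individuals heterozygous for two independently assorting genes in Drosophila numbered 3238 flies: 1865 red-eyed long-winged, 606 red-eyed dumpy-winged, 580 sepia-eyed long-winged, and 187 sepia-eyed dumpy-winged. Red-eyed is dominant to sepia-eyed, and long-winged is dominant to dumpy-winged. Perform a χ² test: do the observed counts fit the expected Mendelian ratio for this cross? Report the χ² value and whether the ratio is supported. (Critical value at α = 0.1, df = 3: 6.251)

3.427; consistent

A dihybrid F₂ with independent assortment and complete dominance at both loci gives a 9:3:3:1 phenotypic ratio.
Total ratio parts = 16. Expected numbers out of 3238:
  red-eyed long-winged: 3238 × 9/16 = 1821.375
  red-eyed dumpy-winged: 3238 × 3/16 = 607.125
  sepia-eyed long-winged: 3238 × 3/16 = 607.125
  sepia-eyed dumpy-winged: 3238 × 1/16 = 202.375
χ² = Σ (O − E)² / E
  red-eyed long-winged: (1865 − 1821.375)² / 1821.375 = 1.0449
  red-eyed dumpy-winged: (606 − 607.125)² / 607.125 = 0.0021
  sepia-eyed long-winged: (580 − 607.125)² / 607.125 = 1.2119
  sepia-eyed dumpy-winged: (187 − 202.375)² / 202.375 = 1.1681
χ² = 1.0449 + 0.0021 + 1.2119 + 1.1681 = 3.427
Degrees of freedom = 4 − 1 = 3; critical value at α = 0.1 is 6.251.
Since 3.427 < 6.251, we fail to reject the null hypothesis — the data are consistent with the 9:3:3:1 ratio.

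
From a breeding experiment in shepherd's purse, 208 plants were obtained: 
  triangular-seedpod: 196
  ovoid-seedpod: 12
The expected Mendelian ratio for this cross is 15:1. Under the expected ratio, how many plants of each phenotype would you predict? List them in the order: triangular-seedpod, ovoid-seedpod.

Expected counts for N = 208 under a 15:1 ratio (total parts = 16):
  triangular-seedpod: 208 × 15/16 = 195
  ovoid-seedpod: 208 × 1/16 = 13

195, 13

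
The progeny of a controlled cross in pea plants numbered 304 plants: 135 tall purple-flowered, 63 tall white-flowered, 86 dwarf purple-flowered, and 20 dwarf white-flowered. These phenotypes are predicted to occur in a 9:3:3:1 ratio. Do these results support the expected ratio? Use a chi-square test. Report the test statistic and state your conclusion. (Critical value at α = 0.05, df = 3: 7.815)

23.018; not consistent

The 9:3:3:1 ratio has 16 parts, so with N = 304 the expected counts are:
  tall purple-flowered: 304 × 9/16 = 171
  tall white-flowered: 304 × 3/16 = 57
  dwarf purple-flowered: 304 × 3/16 = 57
  dwarf white-flowered: 304 × 1/16 = 19
χ² = Σ (O − E)² / E
  tall purple-flowered: (135 − 171)² / 171 = 7.5789
  tall white-flowered: (63 − 57)² / 57 = 0.6316
  dwarf purple-flowered: (86 − 57)² / 57 = 14.7544
  dwarf white-flowered: (20 − 19)² / 19 = 0.0526
χ² = 7.5789 + 0.6316 + 14.7544 + 0.0526 = 23.0175 ≈ 23.018
Degrees of freedom = 4 − 1 = 3; critical value at α = 0.05 is 7.815.
Since 23.018 > 7.815, we reject the null hypothesis — the data do not fit the 9:3:3:1 ratio.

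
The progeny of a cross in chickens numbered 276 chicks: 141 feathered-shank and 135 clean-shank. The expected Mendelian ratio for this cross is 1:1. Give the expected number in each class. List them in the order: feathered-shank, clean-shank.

Under the 1:1 hypothesis (Σ ratio = 2, N = 276):
  feathered-shank: 276 × 1/2 = 138
  clean-shank: 276 × 1/2 = 138

138, 138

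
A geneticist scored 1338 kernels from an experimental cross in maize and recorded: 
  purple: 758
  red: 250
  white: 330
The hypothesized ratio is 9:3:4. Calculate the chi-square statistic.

0.102

Expected counts for N = 1338 under a 9:3:4 ratio (total parts = 16):
  purple: 1338 × 9/16 = 752.625
  red: 1338 × 3/16 = 250.875
  white: 1338 × 4/16 = 334.5
χ² = Σ (O − E)² / E
  purple: (758 − 752.625)² / 752.625 = 0.0384
  red: (250 − 250.875)² / 250.875 = 0.0031
  white: (330 − 334.5)² / 334.5 = 0.0605
χ² = 0.0384 + 0.0031 + 0.0605 = 0.102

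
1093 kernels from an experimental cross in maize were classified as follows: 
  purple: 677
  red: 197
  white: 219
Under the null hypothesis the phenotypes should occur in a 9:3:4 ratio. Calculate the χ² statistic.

Total ratio parts = 16. Expected numbers out of 1093:
  purple: 1093 × 9/16 = 614.8125
  red: 1093 × 3/16 = 204.9375
  white: 1093 × 4/16 = 273.25
χ² = Σ (O − E)² / E
  purple: (677 − 614.8125)² / 614.8125 = 6.2902
  red: (197 − 204.9375)² / 204.9375 = 0.3074
  white: (219 − 273.25)² / 273.25 = 10.7706
χ² = 6.2902 + 0.3074 + 10.7706 = 17.3682 ≈ 17.368

17.368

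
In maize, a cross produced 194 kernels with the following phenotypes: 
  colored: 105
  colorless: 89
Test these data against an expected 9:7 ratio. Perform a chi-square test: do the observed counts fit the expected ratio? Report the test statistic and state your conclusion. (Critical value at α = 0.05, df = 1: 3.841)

0.356; consistent

Total ratio parts = 16. Expected numbers out of 194:
  colored: 194 × 9/16 = 109.125
  colorless: 194 × 7/16 = 84.875
χ² = Σ (O − E)² / E
  colored: (105 − 109.125)² / 109.125 = 0.1559
  colorless: (89 − 84.875)² / 84.875 = 0.2005
χ² = 0.1559 + 0.2005 = 0.3564 ≈ 0.356
Degrees of freedom = 2 − 1 = 1; critical value at α = 0.05 is 3.841.
Since 0.356 < 3.841, we fail to reject the null hypothesis — the data are consistent with the 9:7 ratio.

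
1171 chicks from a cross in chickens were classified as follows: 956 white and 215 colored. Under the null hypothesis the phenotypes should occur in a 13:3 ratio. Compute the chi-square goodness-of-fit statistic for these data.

0.117

Total ratio parts = 16. Expected numbers out of 1171:
  white: 1171 × 13/16 = 951.4375
  colored: 1171 × 3/16 = 219.5625
χ² = Σ (O − E)² / E
  white: (956 − 951.4375)² / 951.4375 = 0.0219
  colored: (215 − 219.5625)² / 219.5625 = 0.0948
χ² = 0.0219 + 0.0948 = 0.1167 ≈ 0.117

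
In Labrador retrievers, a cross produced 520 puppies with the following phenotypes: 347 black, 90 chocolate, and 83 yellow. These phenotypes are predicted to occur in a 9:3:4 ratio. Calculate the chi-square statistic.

27.724

Expected counts for N = 520 under a 9:3:4 ratio (total parts = 16):
  black: 520 × 9/16 = 292.5
  chocolate: 520 × 3/16 = 97.5
  yellow: 520 × 4/16 = 130
χ² = Σ (O − E)² / E
  black: (347 − 292.5)² / 292.5 = 10.1547
  chocolate: (90 − 97.5)² / 97.5 = 0.5769
  yellow: (83 − 130)² / 130 = 16.9923
χ² = 10.1547 + 0.5769 + 16.9923 = 27.7239 ≈ 27.724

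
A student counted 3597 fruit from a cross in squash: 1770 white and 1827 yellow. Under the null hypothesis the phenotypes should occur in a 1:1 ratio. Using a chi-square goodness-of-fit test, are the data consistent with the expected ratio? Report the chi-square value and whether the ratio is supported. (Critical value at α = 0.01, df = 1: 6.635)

0.903; consistent

Total ratio parts = 2. Expected numbers out of 3597:
  white: 3597 × 1/2 = 1798.5
  yellow: 3597 × 1/2 = 1798.5
χ² = Σ (O − E)² / E
  white: (1770 − 1798.5)² / 1798.5 = 0.4516
  yellow: (1827 − 1798.5)² / 1798.5 = 0.4516
χ² = 0.4516 + 0.4516 = 0.9032 ≈ 0.903
Degrees of freedom = 2 − 1 = 1; critical value at α = 0.01 is 6.635.
Since 0.903 < 6.635, we fail to reject the null hypothesis — the data are consistent with the 1:1 ratio.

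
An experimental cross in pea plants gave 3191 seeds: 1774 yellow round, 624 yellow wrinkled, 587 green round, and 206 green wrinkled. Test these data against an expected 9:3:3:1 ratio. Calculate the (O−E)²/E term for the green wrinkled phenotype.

Total ratio parts = 16. Expected numbers out of 3191:
  yellow round: 3191 × 9/16 = 1794.9375
  yellow wrinkled: 3191 × 3/16 = 598.3125
  green round: 3191 × 3/16 = 598.3125
  green wrinkled: 3191 × 1/16 = 199.4375
Contribution of green wrinkled: (206 − 199.4375)² / 199.4375 = 0.2159

0.216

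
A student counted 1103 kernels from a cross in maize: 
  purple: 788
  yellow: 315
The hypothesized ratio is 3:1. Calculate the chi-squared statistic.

7.449

Expected counts for N = 1103 under a 3:1 ratio (total parts = 4):
  purple: 1103 × 3/4 = 827.25
  yellow: 1103 × 1/4 = 275.75
χ² = Σ (O − E)² / E
  purple: (788 − 827.25)² / 827.25 = 1.8623
  yellow: (315 − 275.75)² / 275.75 = 5.5868
χ² = 1.8623 + 5.5868 = 7.4491 ≈ 7.449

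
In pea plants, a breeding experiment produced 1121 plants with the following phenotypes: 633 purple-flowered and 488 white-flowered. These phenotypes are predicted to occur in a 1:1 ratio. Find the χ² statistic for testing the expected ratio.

Under the 1:1 hypothesis (Σ ratio = 2, N = 1121):
  purple-flowered: 1121 × 1/2 = 560.5
  white-flowered: 1121 × 1/2 = 560.5
χ² = Σ (O − E)² / E
  purple-flowered: (633 − 560.5)² / 560.5 = 9.3778
  white-flowered: (488 − 560.5)² / 560.5 = 9.3778
χ² = 9.3778 + 9.3778 = 18.7556 ≈ 18.756

18.756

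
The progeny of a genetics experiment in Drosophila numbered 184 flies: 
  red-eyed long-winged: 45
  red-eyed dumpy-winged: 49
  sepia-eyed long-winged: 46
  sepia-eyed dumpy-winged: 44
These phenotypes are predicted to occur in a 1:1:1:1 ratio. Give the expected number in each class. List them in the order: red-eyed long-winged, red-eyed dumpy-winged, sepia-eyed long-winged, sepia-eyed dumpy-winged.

46, 46, 46, 46

Total ratio parts = 4. Expected numbers out of 184:
  red-eyed long-winged: 184 × 1/4 = 46
  red-eyed dumpy-winged: 184 × 1/4 = 46
  sepia-eyed long-winged: 184 × 1/4 = 46
  sepia-eyed dumpy-winged: 184 × 1/4 = 46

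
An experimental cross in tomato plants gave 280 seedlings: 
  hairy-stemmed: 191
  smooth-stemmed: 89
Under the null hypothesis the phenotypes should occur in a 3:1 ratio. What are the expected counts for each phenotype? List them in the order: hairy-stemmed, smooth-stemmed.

210, 70

The 3:1 ratio has 4 parts, so with N = 280 the expected counts are:
  hairy-stemmed: 280 × 3/4 = 210
  smooth-stemmed: 280 × 1/4 = 70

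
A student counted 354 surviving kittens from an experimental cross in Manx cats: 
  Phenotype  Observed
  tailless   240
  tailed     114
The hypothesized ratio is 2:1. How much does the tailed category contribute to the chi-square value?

Under the 2:1 hypothesis (Σ ratio = 3, N = 354):
  tailless: 354 × 2/3 = 236
  tailed: 354 × 1/3 = 118
Contribution of tailed: (114 − 118)² / 118 = 0.1356

0.136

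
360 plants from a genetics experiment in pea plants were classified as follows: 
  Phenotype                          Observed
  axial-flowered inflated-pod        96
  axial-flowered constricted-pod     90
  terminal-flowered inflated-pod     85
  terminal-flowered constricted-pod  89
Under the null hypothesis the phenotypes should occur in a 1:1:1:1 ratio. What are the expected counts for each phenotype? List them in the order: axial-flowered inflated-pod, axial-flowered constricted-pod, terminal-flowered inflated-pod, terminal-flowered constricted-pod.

90, 90, 90, 90

Expected counts for N = 360 under a 1:1:1:1 ratio (total parts = 4):
  axial-flowered inflated-pod: 360 × 1/4 = 90
  axial-flowered constricted-pod: 360 × 1/4 = 90
  terminal-flowered inflated-pod: 360 × 1/4 = 90
  terminal-flowered constricted-pod: 360 × 1/4 = 90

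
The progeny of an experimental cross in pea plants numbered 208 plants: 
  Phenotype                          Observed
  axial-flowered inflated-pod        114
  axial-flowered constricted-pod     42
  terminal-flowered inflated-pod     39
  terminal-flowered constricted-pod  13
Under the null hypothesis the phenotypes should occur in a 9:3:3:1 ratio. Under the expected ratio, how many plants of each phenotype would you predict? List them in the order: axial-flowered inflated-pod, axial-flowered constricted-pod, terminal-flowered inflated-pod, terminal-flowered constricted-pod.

The 9:3:3:1 ratio has 16 parts, so with N = 208 the expected counts are:
  axial-flowered inflated-pod: 208 × 9/16 = 117
  axial-flowered constricted-pod: 208 × 3/16 = 39
  terminal-flowered inflated-pod: 208 × 3/16 = 39
  terminal-flowered constricted-pod: 208 × 1/16 = 13

117, 39, 39, 13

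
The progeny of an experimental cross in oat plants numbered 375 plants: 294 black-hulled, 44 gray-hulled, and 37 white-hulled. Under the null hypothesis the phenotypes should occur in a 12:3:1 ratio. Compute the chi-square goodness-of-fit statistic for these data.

Total ratio parts = 16. Expected numbers out of 375:
  black-hulled: 375 × 12/16 = 281.25
  gray-hulled: 375 × 3/16 = 70.3125
  white-hulled: 375 × 1/16 = 23.4375
χ² = Σ (O − E)² / E
  black-hulled: (294 − 281.25)² / 281.25 = 0.5780
  gray-hulled: (44 − 70.3125)² / 70.3125 = 9.8467
  white-hulled: (37 − 23.4375)² / 23.4375 = 7.8482
χ² = 0.5780 + 9.8467 + 7.8482 = 18.2729 ≈ 18.273

18.273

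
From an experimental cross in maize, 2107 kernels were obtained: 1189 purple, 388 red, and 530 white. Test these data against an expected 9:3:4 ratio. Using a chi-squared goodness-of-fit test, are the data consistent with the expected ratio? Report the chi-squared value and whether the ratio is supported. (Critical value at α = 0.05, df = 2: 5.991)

0.159; consistent

Total ratio parts = 16. Expected numbers out of 2107:
  purple: 2107 × 9/16 = 1185.1875
  red: 2107 × 3/16 = 395.0625
  white: 2107 × 4/16 = 526.75
χ² = Σ (O − E)² / E
  purple: (1189 − 1185.1875)² / 1185.1875 = 0.0123
  red: (388 − 395.0625)² / 395.0625 = 0.1263
  white: (530 − 526.75)² / 526.75 = 0.0201
χ² = 0.0123 + 0.1263 + 0.0201 = 0.1587 ≈ 0.159
Degrees of freedom = 3 − 1 = 2; critical value at α = 0.05 is 5.991.
Since 0.159 < 5.991, we fail to reject the null hypothesis — the data are consistent with the 9:3:4 ratio.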